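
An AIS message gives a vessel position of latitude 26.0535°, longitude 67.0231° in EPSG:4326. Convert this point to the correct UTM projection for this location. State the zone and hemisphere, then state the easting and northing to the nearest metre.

Zone 42N: E 302222 m, N 2883108 m

Longitude 67.0231° lies in the 6° band [66°, 72°), giving zone 42; latitude is north of the equator, so 42N.
Zone 42 central meridian λ₀ = 6×42 − 183 = 69°; Δλ = -1.9769°.
Transverse Mercator on WGS84 with k₀ = 0.9996 gives E = 302221.887 m, N = 2883107.630 m.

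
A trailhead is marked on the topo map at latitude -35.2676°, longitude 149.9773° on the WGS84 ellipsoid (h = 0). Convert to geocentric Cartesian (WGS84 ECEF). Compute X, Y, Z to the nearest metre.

WGS84: a = 6378137 m, e² = 0.006694380; N(φ) = a/√(1−e²sin²φ) = 6385266.342 m.
X = (N+h)·cosφ·cosλ = -4513853.148 m; Y = (N+h)·cosφ·sinλ = 2608459.332 m; Z = (N(1−e²)+h)·sinφ = -3662146.331 m.

X -4513853 m, Y 2608459 m, Z -3662146 m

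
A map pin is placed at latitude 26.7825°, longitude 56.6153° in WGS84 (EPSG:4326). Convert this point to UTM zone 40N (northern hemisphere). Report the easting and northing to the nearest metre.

Zone 40 central meridian λ₀ = 6×40 − 183 = 57°; Δλ = -0.3847°.
Transverse Mercator on WGS84 with k₀ = 0.9996 gives E = 461758.588 m, N = 2962403.338 m.

E 461759 m, N 2962403 m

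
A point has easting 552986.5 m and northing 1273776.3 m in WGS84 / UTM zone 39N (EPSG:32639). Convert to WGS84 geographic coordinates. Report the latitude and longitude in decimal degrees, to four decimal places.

lat 11.5223°, lon 51.4859°

Zone 39N: λ₀ = 51°, k₀ = 0.9996, false easting 500000 m.
Meridian distance M = (N − FN)/k₀ = 1274286.0 m.
Inverse transverse Mercator on WGS84 gives φ = 11.52230024°, λ = 51.48589973°.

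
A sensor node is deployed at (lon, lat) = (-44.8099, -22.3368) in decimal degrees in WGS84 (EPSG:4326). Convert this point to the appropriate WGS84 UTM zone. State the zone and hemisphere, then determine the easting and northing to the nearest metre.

Zone 23S: E 519576 m, N 7529881 m

Longitude -44.8099° lies in the 6° band [-48°, -42°), giving zone 23; latitude is south of the equator, so 23S.
Zone 23 central meridian λ₀ = 6×23 − 183 = -45°; Δλ = +0.1901°.
Transverse Mercator on WGS84 with k₀ = 0.9996 gives E = 519575.637 m, N = 7529880.894 m.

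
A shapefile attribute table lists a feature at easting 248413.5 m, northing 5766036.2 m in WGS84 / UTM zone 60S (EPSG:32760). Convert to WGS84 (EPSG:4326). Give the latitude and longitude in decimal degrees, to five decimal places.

lat -38.21850°, lon 174.12620°

Zone 60S: λ₀ = 177°, k₀ = 0.9996, false easting 500000 m, false northing 10000000 m.
Meridian distance M = (N − FN)/k₀ = -4235658.1 m.
Inverse transverse Mercator on WGS84 gives φ = -38.21850035°, λ = 174.12619972°.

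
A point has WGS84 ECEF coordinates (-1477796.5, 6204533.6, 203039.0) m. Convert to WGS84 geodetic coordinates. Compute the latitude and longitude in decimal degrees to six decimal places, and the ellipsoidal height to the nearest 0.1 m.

λ = atan2(Y, X) = 103.39709963°; p = √(X²+Y²) = 6378096.9 m.
Bowring's method on WGS84 (a = 6378137 m, b = 6356752.314 m) gives φ = 1.83559980°, h = 3212.561 m.

lat 1.835600°, lon 103.397100°, h 3212.6 m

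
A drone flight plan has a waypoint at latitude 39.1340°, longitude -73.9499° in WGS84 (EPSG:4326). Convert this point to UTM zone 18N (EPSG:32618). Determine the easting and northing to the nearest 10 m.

Zone 18 central meridian λ₀ = 6×18 − 183 = -75°; Δλ = +1.0501°.
Transverse Mercator on WGS84 with k₀ = 0.9996 gives E = 590759.284 m, N = 4332171.830 m.

E 590760 m, N 4332170 m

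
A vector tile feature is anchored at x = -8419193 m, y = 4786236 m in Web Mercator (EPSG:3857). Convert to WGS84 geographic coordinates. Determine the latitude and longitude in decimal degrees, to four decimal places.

lat 39.4493°, lon -75.6309°

R = 6378137 m. λ = x/R = -75.63089752°.
φ = 2·arctan(exp(y/R)) − 90° = 2·arctan(2.11787) − 90° = 39.44930126°.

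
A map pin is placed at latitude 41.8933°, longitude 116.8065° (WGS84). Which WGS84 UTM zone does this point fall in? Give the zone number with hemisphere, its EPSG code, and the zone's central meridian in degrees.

UTM zone = ⌊(λ + 180)/6⌋ + 1; 116.8065° ∈ [114°, 120°) → zone 50.
Hemisphere: N (φ ≥ 0).
Central meridian λ₀ = 6×50 − 183 = 117°.
EPSG code: 32650.

Zone 50N (EPSG:32650), central meridian 117°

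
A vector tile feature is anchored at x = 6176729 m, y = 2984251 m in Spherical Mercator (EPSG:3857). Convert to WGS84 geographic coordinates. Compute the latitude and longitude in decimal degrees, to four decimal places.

lat 25.8802°, lon 55.4865°

R = 6378137 m. λ = x/R = 55.48650067°.
φ = 2·arctan(exp(y/R)) − 90° = 2·arctan(1.59662) − 90° = 25.88020202°.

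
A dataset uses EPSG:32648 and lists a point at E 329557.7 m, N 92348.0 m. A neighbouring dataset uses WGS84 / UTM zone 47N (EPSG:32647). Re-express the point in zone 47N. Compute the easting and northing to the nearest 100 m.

UTM 48N → geographic: φ = 0.83520023°, λ = 103.46830004°.
UTM 47N (λ₀ = 99°) forward: E = 997665.357 m, N = 92598.088 m.

E 997700 m, N 92600 m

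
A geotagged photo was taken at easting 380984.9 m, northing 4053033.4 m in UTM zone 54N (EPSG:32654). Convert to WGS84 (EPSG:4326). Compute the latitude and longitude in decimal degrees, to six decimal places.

lat 36.615400°, lon 139.669100°

Zone 54N: λ₀ = 141°, k₀ = 0.9996, false easting 500000 m.
Meridian distance M = (N − FN)/k₀ = 4054655.3 m.
Inverse transverse Mercator on WGS84 gives φ = 36.61540039°, λ = 139.66910012°.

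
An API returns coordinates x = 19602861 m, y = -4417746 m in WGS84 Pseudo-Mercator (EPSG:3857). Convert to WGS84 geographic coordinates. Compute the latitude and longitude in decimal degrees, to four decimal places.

lat -36.8466°, lon 176.0955°

R = 6378137 m. λ = x/R = 176.09549649°.
φ = 2·arctan(exp(y/R)) − 90° = 2·arctan(0.50025) − 90° = -36.84659770°.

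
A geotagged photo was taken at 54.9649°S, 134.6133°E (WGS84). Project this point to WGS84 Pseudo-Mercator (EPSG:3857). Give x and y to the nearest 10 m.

x 14985080 m, y -7355060 m

Web Mercator is spherical with R = a = 6378137 m.
x = R·λ = 6378137 × 2.349445302 = 14985084.010 m.
y = R·ln tan(π/4 + φ/2) = 6378137 × -1.153166967 = -7355056.897 m.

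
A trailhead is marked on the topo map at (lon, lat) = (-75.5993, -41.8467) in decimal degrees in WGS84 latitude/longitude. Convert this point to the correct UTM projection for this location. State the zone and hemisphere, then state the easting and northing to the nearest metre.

Zone 18S: E 450248 m, N 5367071 m

Longitude -75.5993° lies in the 6° band [-78°, -72°), giving zone 18; latitude is south of the equator, so 18S.
Zone 18 central meridian λ₀ = 6×18 − 183 = -75°; Δλ = -0.5993°.
Transverse Mercator on WGS84 with k₀ = 0.9996 gives E = 450248.350 m, N = 5367070.681 m.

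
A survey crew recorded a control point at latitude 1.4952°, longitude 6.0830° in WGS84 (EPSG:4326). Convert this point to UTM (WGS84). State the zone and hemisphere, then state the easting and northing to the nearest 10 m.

Zone 32N: E 175380 m, N 165480 m

Longitude 6.0830° lies in the 6° band [6°, 12°), giving zone 32; latitude is north of the equator, so 32N.
Zone 32 central meridian λ₀ = 6×32 − 183 = 9°; Δλ = -2.9170°.
Transverse Mercator on WGS84 with k₀ = 0.9996 gives E = 175379.694 m, N = 165480.663 m.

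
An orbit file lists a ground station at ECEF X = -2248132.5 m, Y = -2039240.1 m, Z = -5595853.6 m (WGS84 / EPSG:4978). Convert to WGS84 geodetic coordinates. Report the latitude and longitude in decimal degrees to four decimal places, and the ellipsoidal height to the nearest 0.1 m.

λ = atan2(Y, X) = -137.78939963°; p = √(X²+Y²) = 3035226.5 m.
Bowring's method on WGS84 (a = 6378137 m, b = 6356752.314 m) gives φ = -61.68519942°, h = 4422.687 m.

lat -61.6852°, lon -137.7894°, h 4422.7 m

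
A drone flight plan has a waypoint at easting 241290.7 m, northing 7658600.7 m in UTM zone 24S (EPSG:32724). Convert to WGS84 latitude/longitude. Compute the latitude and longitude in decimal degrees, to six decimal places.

Zone 24S: λ₀ = -39°, k₀ = 0.9996, false easting 500000 m, false northing 10000000 m.
Meridian distance M = (N − FN)/k₀ = -2342336.2 m.
Inverse transverse Mercator on WGS84 gives φ = -21.15560033°, λ = -41.49130037°.

lat -21.155600°, lon -41.491300°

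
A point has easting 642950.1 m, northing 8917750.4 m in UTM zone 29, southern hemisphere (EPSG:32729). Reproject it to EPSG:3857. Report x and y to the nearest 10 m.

x -856780 m, y -1094930 m

Unproject from UTM 29S (λ₀ = -9°) → φ = -9.78799976°, λ = -7.69660001°.
Web Mercator (R = 6378137 m): x = -856781.594 m, y = -1094933.911 m.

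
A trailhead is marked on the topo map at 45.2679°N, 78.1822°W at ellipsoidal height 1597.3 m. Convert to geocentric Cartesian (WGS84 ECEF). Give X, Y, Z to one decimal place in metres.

WGS84: a = 6378137 m, e² = 0.006694380; N(φ) = a/√(1−e²sin²φ) = 6388938.616 m.
X = (N+h)·cosφ·cosλ = 921111.854 m; Y = (N+h)·cosφ·sinλ = -4402281.022 m; Z = (N(1−e²)+h)·sinφ = 4509486.467 m.

X 921111.9 m, Y -4402281.0 m, Z 4509486.5 m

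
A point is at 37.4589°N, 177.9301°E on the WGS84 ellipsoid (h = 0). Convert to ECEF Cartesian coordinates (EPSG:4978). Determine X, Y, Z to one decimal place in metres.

WGS84: a = 6378137 m, e² = 0.006694380; N(φ) = a/√(1−e²sin²φ) = 6386048.582 m.
X = (N+h)·cosφ·cosλ = -5065872.742 m; Y = (N+h)·cosφ·sinλ = 183092.267 m; Z = (N(1−e²)+h)·sinφ = 3857944.181 m.

X -5065872.7 m, Y 183092.3 m, Z 3857944.2 m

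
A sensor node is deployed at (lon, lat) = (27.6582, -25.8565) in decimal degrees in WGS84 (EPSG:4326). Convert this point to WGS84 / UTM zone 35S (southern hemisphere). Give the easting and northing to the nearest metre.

Zone 35 central meridian λ₀ = 6×35 − 183 = 27°; Δλ = +0.6582°.
Transverse Mercator on WGS84 with k₀ = 0.9996 gives E = 565951.849 m, N = 7140042.506 m.

E 565952 m, N 7140043 m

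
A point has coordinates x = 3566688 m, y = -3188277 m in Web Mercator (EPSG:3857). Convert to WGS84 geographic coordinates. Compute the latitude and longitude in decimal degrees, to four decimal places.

R = 6378137 m. λ = x/R = 32.04010344°.
φ = 2·arctan(exp(y/R)) − 90° = 2·arctan(0.60661) − 90° = -27.51750278°.

lat -27.5175°, lon 32.0401°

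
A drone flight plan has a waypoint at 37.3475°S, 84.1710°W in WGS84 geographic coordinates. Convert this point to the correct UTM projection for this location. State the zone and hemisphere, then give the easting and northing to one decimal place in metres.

Zone 16S: E 750590.3 m, N 5862822.4 m

Longitude -84.1710° lies in the 6° band [-90°, -84°), giving zone 16; latitude is south of the equator, so 16S.
Zone 16 central meridian λ₀ = 6×16 − 183 = -87°; Δλ = +2.8290°.
Transverse Mercator on WGS84 with k₀ = 0.9996 gives E = 750590.292 m, N = 5862822.429 m.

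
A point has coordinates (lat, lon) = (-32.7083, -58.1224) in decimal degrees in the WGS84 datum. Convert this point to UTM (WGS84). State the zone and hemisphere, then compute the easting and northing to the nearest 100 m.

Longitude -58.1224° lies in the 6° band [-60°, -54°), giving zone 21; latitude is south of the equator, so 21S.
Zone 21 central meridian λ₀ = 6×21 − 183 = -57°; Δλ = -1.1224°.
Transverse Mercator on WGS84 with k₀ = 0.9996 gives E = 394803.588 m, N = 6380493.370 m.

Zone 21S: E 394800 m, N 6380500 m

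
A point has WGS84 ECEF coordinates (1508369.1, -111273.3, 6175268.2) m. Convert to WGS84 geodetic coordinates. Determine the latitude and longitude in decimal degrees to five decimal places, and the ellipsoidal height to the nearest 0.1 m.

λ = atan2(Y, X) = -4.21910176°; p = √(X²+Y²) = 1512467.9 m.
Bowring's method on WGS84 (a = 6378137 m, b = 6356752.314 m) gives φ = 76.32650012°, h = -166.576 m.

lat 76.32650°, lon -4.21910°, h -166.6 m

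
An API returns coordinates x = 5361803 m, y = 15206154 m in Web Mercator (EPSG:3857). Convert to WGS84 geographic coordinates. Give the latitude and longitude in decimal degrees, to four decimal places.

lat 79.4677°, lon 48.1659°

R = 6378137 m. λ = x/R = 48.16589585°.
φ = 2·arctan(exp(y/R)) − 90° = 2·arctan(10.84936) − 90° = 79.46769951°.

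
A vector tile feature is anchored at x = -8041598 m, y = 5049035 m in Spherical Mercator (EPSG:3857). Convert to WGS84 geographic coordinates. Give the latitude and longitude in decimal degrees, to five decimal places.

R = 6378137 m. λ = x/R = -72.23890392°.
φ = 2·arctan(exp(y/R)) − 90° = 2·arctan(2.20696) − 90° = 41.24829911°.

lat 41.24830°, lon -72.23890°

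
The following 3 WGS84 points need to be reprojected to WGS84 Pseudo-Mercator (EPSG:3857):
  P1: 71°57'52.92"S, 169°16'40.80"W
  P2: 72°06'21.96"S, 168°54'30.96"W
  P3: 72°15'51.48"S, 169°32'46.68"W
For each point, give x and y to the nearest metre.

P1: x -18843941 m, y -11740480 m; P2: x -18802819 m, y -11791515 m; P3: x -18873808 m, y -11849078 m

Web Mercator: x = R·λ, y = R·ln tan(π/4+φ/2), R = 6378137 m.
P1 (-71.9647°, -169.2780°) → (-18843940.763, -11740480.274) m.
P2 (-72.1061°, -168.9086°) → (-18802819.343, -11791515.161) m.
P3 (-72.2643°, -169.5463°) → (-18873807.782, -11849078.037) m.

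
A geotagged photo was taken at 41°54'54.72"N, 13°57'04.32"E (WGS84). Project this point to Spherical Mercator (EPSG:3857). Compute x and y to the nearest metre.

Web Mercator is spherical with R = a = 6378137 m.
x = R·λ = 6378137 × 0.243494375 = 1553040.480 m.
y = R·ln tan(π/4 + φ/2) = 6378137 × 0.807176965 = 5148285.267 m.

x 1553040 m, y 5148285 m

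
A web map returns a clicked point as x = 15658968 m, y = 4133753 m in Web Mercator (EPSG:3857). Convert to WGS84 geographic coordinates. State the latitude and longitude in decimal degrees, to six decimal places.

lat 34.778000°, lon 140.666903°

R = 6378137 m. λ = x/R = 140.66690288°.
φ = 2·arctan(exp(y/R)) − 90° = 2·arctan(1.91193) − 90° = 34.77799995°.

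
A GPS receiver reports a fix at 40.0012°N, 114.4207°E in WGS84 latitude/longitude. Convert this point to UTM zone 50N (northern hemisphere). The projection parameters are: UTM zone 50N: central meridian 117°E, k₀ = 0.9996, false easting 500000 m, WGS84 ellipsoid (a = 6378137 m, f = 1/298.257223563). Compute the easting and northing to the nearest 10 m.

Zone 50 central meridian λ₀ = 6×50 − 183 = 117°; Δλ = -2.5793°.
Transverse Mercator on WGS84 with k₀ = 0.9996 gives E = 279822.518 m, N = 4431077.253 m.

E 279820 m, N 4431080 m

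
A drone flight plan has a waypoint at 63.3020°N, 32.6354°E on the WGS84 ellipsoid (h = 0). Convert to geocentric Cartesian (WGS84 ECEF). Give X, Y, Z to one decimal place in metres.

X 2419666.3 m, Y 1549548.4 m, Z 5675181.3 m

WGS84: a = 6378137 m, e² = 0.006694380; N(φ) = a/√(1−e²sin²φ) = 6395244.957 m.
X = (N+h)·cosφ·cosλ = 2419666.290 m; Y = (N+h)·cosφ·sinλ = 1549548.406 m; Z = (N(1−e²)+h)·sinφ = 5675181.301 m.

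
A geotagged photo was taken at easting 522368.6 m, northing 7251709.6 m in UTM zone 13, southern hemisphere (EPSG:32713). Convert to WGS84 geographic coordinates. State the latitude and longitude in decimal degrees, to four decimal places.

lat -24.8494°, lon -104.7786°

Zone 13S: λ₀ = -105°, k₀ = 0.9996, false easting 500000 m, false northing 10000000 m.
Meridian distance M = (N − FN)/k₀ = -2749390.2 m.
Inverse transverse Mercator on WGS84 gives φ = -24.84940042°, λ = -104.77860001°.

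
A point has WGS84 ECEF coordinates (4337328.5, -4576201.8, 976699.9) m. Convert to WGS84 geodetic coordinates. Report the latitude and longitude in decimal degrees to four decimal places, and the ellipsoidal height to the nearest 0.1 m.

λ = atan2(Y, X) = -46.53509961°; p = √(X²+Y²) = 6305080.6 m.
Bowring's method on WGS84 (a = 6378137 m, b = 6356752.314 m) gives φ = 8.86389967°, h = 2647.476 m.

lat 8.8639°, lon -46.5351°, h 2647.5 m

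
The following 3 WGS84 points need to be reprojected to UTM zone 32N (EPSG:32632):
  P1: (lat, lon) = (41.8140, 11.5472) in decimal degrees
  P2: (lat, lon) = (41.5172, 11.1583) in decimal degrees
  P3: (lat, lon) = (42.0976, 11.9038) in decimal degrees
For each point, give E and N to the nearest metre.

UTM zone 32N: λ₀ = 9°, k₀ = 0.9996.
P1 (41.8140°, 11.5472°) → (711574.115, 4632261.836) m.
P2 (41.5172°, 11.1583°) → (680095.273, 4598422.722) m.
P3 (42.0976°, 11.9038°) → (740128.542, 4664693.913) m.

P1: E 711574 m, N 4632262 m; P2: E 680095 m, N 4598423 m; P3: E 740129 m, N 4664694 m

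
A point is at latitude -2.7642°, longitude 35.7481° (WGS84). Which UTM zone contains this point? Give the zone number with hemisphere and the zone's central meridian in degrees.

Zone 36S, central meridian 33°

UTM zone = ⌊(λ + 180)/6⌋ + 1; 35.7481° ∈ [30°, 36°) → zone 36.
Hemisphere: S (φ < 0).
Central meridian λ₀ = 6×36 − 183 = 33°.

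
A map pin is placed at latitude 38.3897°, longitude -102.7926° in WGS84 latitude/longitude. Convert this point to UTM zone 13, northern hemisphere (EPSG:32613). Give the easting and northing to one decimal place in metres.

E 692784.8 m, N 4251361.3 m

Zone 13 central meridian λ₀ = 6×13 − 183 = -105°; Δλ = +2.2074°.
Transverse Mercator on WGS84 with k₀ = 0.9996 gives E = 692784.779 m, N = 4251361.327 m.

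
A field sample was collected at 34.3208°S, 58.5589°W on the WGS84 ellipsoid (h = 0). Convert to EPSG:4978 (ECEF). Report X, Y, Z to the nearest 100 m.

WGS84: a = 6378137 m, e² = 0.006694380; N(φ) = a/√(1−e²sin²φ) = 6384934.639 m.
X = (N+h)·cosφ·cosλ = 2750656.145 m; Y = (N+h)·cosφ·sinλ = -4499037.871 m; Z = (N(1−e²)+h)·sinφ = -3575891.865 m.

X 2750700 m, Y -4499000 m, Z -3575900 m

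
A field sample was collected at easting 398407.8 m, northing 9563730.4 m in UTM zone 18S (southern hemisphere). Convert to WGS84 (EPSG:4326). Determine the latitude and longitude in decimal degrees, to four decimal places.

lat -3.9465°, lon -75.9151°

Zone 18S: λ₀ = -75°, k₀ = 0.9996, false easting 500000 m, false northing 10000000 m.
Meridian distance M = (N − FN)/k₀ = -436444.2 m.
Inverse transverse Mercator on WGS84 gives φ = -3.94650011°, λ = -75.91510020°.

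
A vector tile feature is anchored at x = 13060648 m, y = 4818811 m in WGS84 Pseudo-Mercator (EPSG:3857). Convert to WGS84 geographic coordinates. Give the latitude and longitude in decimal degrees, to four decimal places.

R = 6378137 m. λ = x/R = 117.32579719°.
φ = 2·arctan(exp(y/R)) − 90° = 2·arctan(2.12872) − 90° = 39.67489662°.

lat 39.6749°, lon 117.3258°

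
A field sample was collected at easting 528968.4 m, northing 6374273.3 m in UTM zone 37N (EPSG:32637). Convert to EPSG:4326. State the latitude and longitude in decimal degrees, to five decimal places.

lat 57.51010°, lon 39.48350°

Zone 37N: λ₀ = 39°, k₀ = 0.9996, false easting 500000 m.
Meridian distance M = (N − FN)/k₀ = 6376824.0 m.
Inverse transverse Mercator on WGS84 gives φ = 57.51010006°, λ = 39.48349968°.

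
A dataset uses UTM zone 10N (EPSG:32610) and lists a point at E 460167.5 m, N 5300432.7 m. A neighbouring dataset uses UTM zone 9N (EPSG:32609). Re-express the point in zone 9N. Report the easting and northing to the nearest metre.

E 908923 m, N 5314783 m

UTM 10N → geographic: φ = 47.85600027°, λ = -123.53250048°.
UTM 9N (λ₀ = -129°) forward: E = 908922.747 m, N = 5314783.022 m.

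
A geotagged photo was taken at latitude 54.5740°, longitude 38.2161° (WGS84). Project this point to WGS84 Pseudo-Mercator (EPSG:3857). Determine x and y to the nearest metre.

x 4254197 m, y 7279623 m

Web Mercator is spherical with R = a = 6378137 m.
x = R·λ = 6378137 × 0.666996772 = 4254196.792 m.
y = R·ln tan(π/4 + φ/2) = 6378137 × 1.141340068 = 7279623.320 m.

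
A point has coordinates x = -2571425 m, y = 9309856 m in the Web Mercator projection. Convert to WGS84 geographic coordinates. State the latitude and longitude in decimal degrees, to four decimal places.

lat 63.8424°, lon -23.0995°

R = 6378137 m. λ = x/R = -23.09950379°.
φ = 2·arctan(exp(y/R)) − 90° = 2·arctan(4.30446) − 90° = 63.84240087°.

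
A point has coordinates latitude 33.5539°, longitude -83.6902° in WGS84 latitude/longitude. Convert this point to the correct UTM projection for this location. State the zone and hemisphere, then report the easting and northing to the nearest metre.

Longitude -83.6902° lies in the 6° band [-84°, -78°), giving zone 17; latitude is north of the equator, so 17N.
Zone 17 central meridian λ₀ = 6×17 − 183 = -81°; Δλ = -2.6902°.
Transverse Mercator on WGS84 with k₀ = 0.9996 gives E = 250238.762 m, N = 3715937.405 m.

Zone 17N: E 250239 m, N 3715937 m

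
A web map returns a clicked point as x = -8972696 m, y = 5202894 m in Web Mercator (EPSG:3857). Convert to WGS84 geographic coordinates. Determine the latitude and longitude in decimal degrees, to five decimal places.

lat 42.27920°, lon -80.60310°

R = 6378137 m. λ = x/R = -80.60309957°.
φ = 2·arctan(exp(y/R)) − 90° = 2·arctan(2.26085) − 90° = 42.27919709°.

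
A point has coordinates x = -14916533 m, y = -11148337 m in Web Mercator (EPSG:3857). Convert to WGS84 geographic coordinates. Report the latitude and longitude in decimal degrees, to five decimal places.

lat -70.24320°, lon -133.99750°

R = 6378137 m. λ = x/R = -133.99749580°.
φ = 2·arctan(exp(y/R)) − 90° = 2·arctan(0.17414) − 90° = -70.24320017°.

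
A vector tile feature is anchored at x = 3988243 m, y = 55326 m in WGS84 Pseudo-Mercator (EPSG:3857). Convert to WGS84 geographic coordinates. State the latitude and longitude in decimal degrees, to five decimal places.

lat 0.49700°, lon 35.82700°

R = 6378137 m. λ = x/R = 35.82699644°.
φ = 2·arctan(exp(y/R)) − 90° = 2·arctan(1.00871) − 90° = 0.49699568°.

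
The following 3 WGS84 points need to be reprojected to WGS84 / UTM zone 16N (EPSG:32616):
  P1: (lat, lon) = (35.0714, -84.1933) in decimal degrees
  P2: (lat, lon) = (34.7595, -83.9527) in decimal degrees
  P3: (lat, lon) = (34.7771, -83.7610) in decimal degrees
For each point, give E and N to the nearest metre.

P1: E 755928 m, N 3884565 m; P2: E 778929 m, N 3850604 m; P3: E 796419 m, N 3853107 m

UTM zone 16N: λ₀ = -87°, k₀ = 0.9996.
P1 (35.0714°, -84.1933°) → (755928.397, 3884564.646) m.
P2 (34.7595°, -83.9527°) → (778928.696, 3850604.367) m.
P3 (34.7771°, -83.7610°) → (796418.955, 3853106.727) m.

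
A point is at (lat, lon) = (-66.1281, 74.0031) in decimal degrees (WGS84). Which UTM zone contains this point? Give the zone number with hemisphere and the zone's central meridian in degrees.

Zone 43S, central meridian 75°

UTM zone = ⌊(λ + 180)/6⌋ + 1; 74.0031° ∈ [72°, 78°) → zone 43.
Hemisphere: S (φ < 0).
Central meridian λ₀ = 6×43 − 183 = 75°.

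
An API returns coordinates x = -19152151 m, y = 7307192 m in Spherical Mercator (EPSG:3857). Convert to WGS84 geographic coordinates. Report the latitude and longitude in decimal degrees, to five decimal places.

R = 6378137 m. λ = x/R = -172.04669967°.
φ = 2·arctan(exp(y/R)) − 90° = 2·arctan(3.14452) − 90° = 54.71730004°.

lat 54.71730°, lon -172.04670°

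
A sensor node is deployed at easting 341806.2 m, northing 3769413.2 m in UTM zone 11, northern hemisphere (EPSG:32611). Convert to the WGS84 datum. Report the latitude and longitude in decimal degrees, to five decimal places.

lat 34.05350°, lon -118.71400°

Zone 11N: λ₀ = -117°, k₀ = 0.9996, false easting 500000 m.
Meridian distance M = (N − FN)/k₀ = 3770921.6 m.
Inverse transverse Mercator on WGS84 gives φ = 34.05350003°, λ = -118.71400049°.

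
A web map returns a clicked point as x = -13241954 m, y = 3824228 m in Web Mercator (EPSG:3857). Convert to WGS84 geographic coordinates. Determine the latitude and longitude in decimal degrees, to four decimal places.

lat 32.4629°, lon -118.9545°

R = 6378137 m. λ = x/R = -118.95449670°.
φ = 2·arctan(exp(y/R)) − 90° = 2·arctan(1.82136) − 90° = 32.46289995°.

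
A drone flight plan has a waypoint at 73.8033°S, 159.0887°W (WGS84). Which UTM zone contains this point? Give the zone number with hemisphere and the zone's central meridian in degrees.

Zone 4S, central meridian -159°

UTM zone = ⌊(λ + 180)/6⌋ + 1; -159.0887° ∈ [-162°, -156°) → zone 4.
Hemisphere: S (φ < 0).
Central meridian λ₀ = 6×4 − 183 = -159°.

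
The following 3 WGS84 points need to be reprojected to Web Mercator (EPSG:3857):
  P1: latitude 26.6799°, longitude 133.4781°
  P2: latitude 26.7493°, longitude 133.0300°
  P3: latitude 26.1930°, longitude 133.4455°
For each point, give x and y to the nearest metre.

P1: x 14858714 m, y 3083536 m; P2: x 14808832 m, y 3092185 m; P3: x 14855085 m, y 3023005 m

Web Mercator: x = R·λ, y = R·ln tan(π/4+φ/2), R = 6378137 m.
P1 (26.6799°, 133.4781°) → (14858714.124, 3083536.090) m.
P2 (26.7493°, 133.0300°) → (14808831.860, 3092184.861) m.
P3 (26.1930°, 133.4455°) → (14855085.109, 3023004.523) m.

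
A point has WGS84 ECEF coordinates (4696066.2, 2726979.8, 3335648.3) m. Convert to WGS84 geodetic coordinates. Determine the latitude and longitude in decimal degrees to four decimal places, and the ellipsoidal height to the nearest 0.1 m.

λ = atan2(Y, X) = 30.14349950°; p = √(X²+Y²) = 5430419.6 m.
Bowring's method on WGS84 (a = 6378137 m, b = 6356752.314 m) gives φ = 31.73229980°, h = 811.496 m.

lat 31.7323°, lon 30.1435°, h 811.5 m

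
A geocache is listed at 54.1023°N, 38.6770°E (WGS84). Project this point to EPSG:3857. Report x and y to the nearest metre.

Web Mercator is spherical with R = a = 6378137 m.
x = R·λ = 6378137 × 0.675040995 = 4305503.945 m.
y = R·ln tan(π/4 + φ/2) = 6378137 × 1.127218582 = 7189554.545 m.

x 4305504 m, y 7189555 m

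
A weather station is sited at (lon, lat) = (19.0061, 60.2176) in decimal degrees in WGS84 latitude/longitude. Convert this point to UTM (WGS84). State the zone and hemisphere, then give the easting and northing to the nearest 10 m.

Longitude 19.0061° lies in the 6° band [18°, 24°), giving zone 34; latitude is north of the equator, so 34N.
Zone 34 central meridian λ₀ = 6×34 − 183 = 21°; Δλ = -1.9939°.
Transverse Mercator on WGS84 with k₀ = 0.9996 gives E = 389527.330 m, N = 6677313.799 m.

Zone 34N: E 389530 m, N 6677310 m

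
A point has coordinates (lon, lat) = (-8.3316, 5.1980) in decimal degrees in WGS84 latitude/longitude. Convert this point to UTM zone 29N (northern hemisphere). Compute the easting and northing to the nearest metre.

Zone 29 central meridian λ₀ = 6×29 − 183 = -9°; Δλ = +0.6684°.
Transverse Mercator on WGS84 with k₀ = 0.9996 gives E = 574074.017 m, N = 574590.128 m.

E 574074 m, N 574590 m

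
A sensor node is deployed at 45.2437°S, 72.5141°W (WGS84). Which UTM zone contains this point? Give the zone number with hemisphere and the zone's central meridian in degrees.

UTM zone = ⌊(λ + 180)/6⌋ + 1; -72.5141° ∈ [-78°, -72°) → zone 18.
Hemisphere: S (φ < 0).
Central meridian λ₀ = 6×18 − 183 = -75°.

Zone 18S, central meridian -75°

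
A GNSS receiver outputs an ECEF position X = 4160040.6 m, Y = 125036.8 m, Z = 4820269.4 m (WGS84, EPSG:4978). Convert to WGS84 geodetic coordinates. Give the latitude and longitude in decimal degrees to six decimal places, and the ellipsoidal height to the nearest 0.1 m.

lat 49.382200°, lon 1.721600°, h 2544.7 m

λ = atan2(Y, X) = 1.72159972°; p = √(X²+Y²) = 4161919.3 m.
Bowring's method on WGS84 (a = 6378137 m, b = 6356752.314 m) gives φ = 49.38219978°, h = 2544.661 m.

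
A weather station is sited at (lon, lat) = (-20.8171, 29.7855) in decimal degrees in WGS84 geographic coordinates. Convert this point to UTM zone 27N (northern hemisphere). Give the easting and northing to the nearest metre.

Zone 27 central meridian λ₀ = 6×27 − 183 = -21°; Δλ = +0.1829°.
Transverse Mercator on WGS84 with k₀ = 0.9996 gives E = 517678.110 m, N = 3295031.418 m.

E 517678 m, N 3295031 m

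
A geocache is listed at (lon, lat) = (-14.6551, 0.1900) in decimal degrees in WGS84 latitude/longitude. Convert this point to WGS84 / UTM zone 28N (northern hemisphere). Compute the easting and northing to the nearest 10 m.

Zone 28 central meridian λ₀ = 6×28 − 183 = -15°; Δλ = +0.3449°.
Transverse Mercator on WGS84 with k₀ = 0.9996 gives E = 538378.758 m, N = 21001.093 m.

E 538380 m, N 21000 m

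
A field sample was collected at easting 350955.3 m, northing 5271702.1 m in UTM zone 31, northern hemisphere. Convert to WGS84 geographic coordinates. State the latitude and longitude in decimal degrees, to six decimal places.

lat 47.581600°, lon 1.017899°

Zone 31N: λ₀ = 3°, k₀ = 0.9996, false easting 500000 m.
Meridian distance M = (N − FN)/k₀ = 5273811.6 m.
Inverse transverse Mercator on WGS84 gives φ = 47.58160020°, λ = 1.01789940°.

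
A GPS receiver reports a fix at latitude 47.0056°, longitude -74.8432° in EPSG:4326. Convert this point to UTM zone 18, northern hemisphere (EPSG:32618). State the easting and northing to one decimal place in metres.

Zone 18 central meridian λ₀ = 6×18 − 183 = -75°; Δλ = +0.1568°.
Transverse Mercator on WGS84 with k₀ = 0.9996 gives E = 511919.564 m, N = 5205798.348 m.

E 511919.6 m, N 5205798.3 m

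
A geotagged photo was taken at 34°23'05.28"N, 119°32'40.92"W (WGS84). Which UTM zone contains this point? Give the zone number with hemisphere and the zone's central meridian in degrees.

UTM zone = ⌊(λ + 180)/6⌋ + 1; -119.5447° ∈ [-120°, -114°) → zone 11.
Hemisphere: N (φ ≥ 0).
Central meridian λ₀ = 6×11 − 183 = -117°.

Zone 11N, central meridian -117°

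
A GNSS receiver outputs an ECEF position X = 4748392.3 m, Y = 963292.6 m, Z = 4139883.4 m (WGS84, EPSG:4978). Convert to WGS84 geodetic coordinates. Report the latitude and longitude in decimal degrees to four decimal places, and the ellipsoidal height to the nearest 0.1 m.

λ = atan2(Y, X) = 11.46779986°; p = √(X²+Y²) = 4845117.3 m.
Bowring's method on WGS84 (a = 6378137 m, b = 6356752.314 m) gives φ = 40.70210031°, h = 3808.867 m.

lat 40.7021°, lon 11.4678°, h 3808.9 m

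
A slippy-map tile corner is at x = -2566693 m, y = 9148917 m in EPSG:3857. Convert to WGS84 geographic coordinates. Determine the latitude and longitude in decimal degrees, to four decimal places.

lat 63.1978°, lon -23.0570°

R = 6378137 m. λ = x/R = -23.05699552°.
φ = 2·arctan(exp(y/R)) − 90° = 2·arctan(4.19720) − 90° = 63.19779975°.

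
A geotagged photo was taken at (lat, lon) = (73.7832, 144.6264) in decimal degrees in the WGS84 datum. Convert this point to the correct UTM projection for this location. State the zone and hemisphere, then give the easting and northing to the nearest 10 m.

Zone 55N: E 426030 m, N 8189320 m

Longitude 144.6264° lies in the 6° band [144°, 150°), giving zone 55; latitude is north of the equator, so 55N.
Zone 55 central meridian λ₀ = 6×55 − 183 = 147°; Δλ = -2.3736°.
Transverse Mercator on WGS84 with k₀ = 0.9996 gives E = 426027.038 m, N = 8189322.872 m.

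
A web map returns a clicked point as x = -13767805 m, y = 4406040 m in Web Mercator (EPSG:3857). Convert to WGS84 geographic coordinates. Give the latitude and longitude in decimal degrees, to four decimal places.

lat 36.7624°, lon -123.6783°

R = 6378137 m. λ = x/R = -123.67829660°.
φ = 2·arctan(exp(y/R)) − 90° = 2·arctan(1.99532) − 90° = 36.76240032°.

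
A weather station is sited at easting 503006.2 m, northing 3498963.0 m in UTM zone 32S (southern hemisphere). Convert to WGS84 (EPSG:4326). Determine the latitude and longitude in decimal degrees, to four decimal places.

Zone 32S: λ₀ = 9°, k₀ = 0.9996, false easting 500000 m, false northing 10000000 m.
Meridian distance M = (N − FN)/k₀ = -6503638.5 m.
Inverse transverse Mercator on WGS84 gives φ = -58.64959996°, λ = 9.05179984°.

lat -58.6496°, lon 9.0518°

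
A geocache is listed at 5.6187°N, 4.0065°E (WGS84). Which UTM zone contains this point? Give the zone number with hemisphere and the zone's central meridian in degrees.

UTM zone = ⌊(λ + 180)/6⌋ + 1; 4.0065° ∈ [0°, 6°) → zone 31.
Hemisphere: N (φ ≥ 0).
Central meridian λ₀ = 6×31 − 183 = 3°.

Zone 31N, central meridian 3°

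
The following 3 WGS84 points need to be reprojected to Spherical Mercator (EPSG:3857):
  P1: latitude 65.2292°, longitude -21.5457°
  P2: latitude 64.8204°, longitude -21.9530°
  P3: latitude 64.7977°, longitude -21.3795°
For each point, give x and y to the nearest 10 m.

P1: x -2398460 m, y 9669000 m; P2: x -2443800 m, y 9561220 m; P3: x -2379960 m, y 9555290 m

Web Mercator: x = R·λ, y = R·ln tan(π/4+φ/2), R = 6378137 m.
P1 (65.2292°, -21.5457°) → (-2398456.353, 9669004.398) m.
P2 (64.8204°, -21.9530°) → (-2443796.781, 9561222.307) m.
P3 (64.7977°, -21.3795°) → (-2379955.053, 9555285.425) m.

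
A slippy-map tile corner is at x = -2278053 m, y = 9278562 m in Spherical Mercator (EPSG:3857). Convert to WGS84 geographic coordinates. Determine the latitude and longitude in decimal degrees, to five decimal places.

lat 63.71820°, lon -20.46410°

R = 6378137 m. λ = x/R = -20.46409828°.
φ = 2·arctan(exp(y/R)) − 90° = 2·arctan(4.28339) − 90° = 63.71819878°.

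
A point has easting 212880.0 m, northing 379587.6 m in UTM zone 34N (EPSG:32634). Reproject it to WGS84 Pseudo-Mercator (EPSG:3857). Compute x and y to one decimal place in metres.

Unproject from UTM 34N (λ₀ = 21°) → φ = 3.43069986°, λ = 18.41599962°.
Web Mercator (R = 6378137 m): x = 2050059.700 m, y = 382132.170 m.

x 2050059.7 m, y 382132.2 m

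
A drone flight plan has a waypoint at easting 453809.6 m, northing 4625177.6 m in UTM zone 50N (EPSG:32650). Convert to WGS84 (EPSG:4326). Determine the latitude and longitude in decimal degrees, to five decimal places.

lat 41.77710°, lon 116.44420°

Zone 50N: λ₀ = 117°, k₀ = 0.9996, false easting 500000 m.
Meridian distance M = (N − FN)/k₀ = 4627028.4 m.
Inverse transverse Mercator on WGS84 gives φ = 41.77709966°, λ = 116.44420007°.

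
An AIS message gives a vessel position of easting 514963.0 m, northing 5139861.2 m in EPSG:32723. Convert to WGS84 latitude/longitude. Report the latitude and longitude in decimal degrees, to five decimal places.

lat -43.89420°, lon -44.81370°

Zone 23S: λ₀ = -45°, k₀ = 0.9996, false easting 500000 m, false northing 10000000 m.
Meridian distance M = (N − FN)/k₀ = -4862083.6 m.
Inverse transverse Mercator on WGS84 gives φ = -43.89419961°, λ = -44.81369943°.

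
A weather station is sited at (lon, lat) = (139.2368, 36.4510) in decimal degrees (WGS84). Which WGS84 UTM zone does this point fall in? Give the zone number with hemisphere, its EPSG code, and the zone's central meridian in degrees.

Zone 54N (EPSG:32654), central meridian 141°

UTM zone = ⌊(λ + 180)/6⌋ + 1; 139.2368° ∈ [138°, 144°) → zone 54.
Hemisphere: N (φ ≥ 0).
Central meridian λ₀ = 6×54 − 183 = 141°.
EPSG code: 32654.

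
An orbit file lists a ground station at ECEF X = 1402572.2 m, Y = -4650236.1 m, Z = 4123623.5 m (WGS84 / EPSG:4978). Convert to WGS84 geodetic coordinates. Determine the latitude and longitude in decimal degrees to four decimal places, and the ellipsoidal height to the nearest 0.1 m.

λ = atan2(Y, X) = -73.21600012°; p = √(X²+Y²) = 4857149.8 m.
Bowring's method on WGS84 (a = 6378137 m, b = 6356752.314 m) gives φ = 40.52049999°, h = 2359.292 m.

lat 40.5205°, lon -73.2160°, h 2359.3 m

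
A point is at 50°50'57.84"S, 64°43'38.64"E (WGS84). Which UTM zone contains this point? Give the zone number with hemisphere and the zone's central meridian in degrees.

Zone 41S, central meridian 63°

UTM zone = ⌊(λ + 180)/6⌋ + 1; 64.7274° ∈ [60°, 66°) → zone 41.
Hemisphere: S (φ < 0).
Central meridian λ₀ = 6×41 − 183 = 63°.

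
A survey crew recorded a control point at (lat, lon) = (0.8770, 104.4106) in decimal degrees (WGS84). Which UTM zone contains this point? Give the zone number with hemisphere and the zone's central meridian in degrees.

UTM zone = ⌊(λ + 180)/6⌋ + 1; 104.4106° ∈ [102°, 108°) → zone 48.
Hemisphere: N (φ ≥ 0).
Central meridian λ₀ = 6×48 − 183 = 105°.

Zone 48N, central meridian 105°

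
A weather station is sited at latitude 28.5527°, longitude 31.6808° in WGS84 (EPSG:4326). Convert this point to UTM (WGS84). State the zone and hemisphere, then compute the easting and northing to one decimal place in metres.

Longitude 31.6808° lies in the 6° band [30°, 36°), giving zone 36; latitude is north of the equator, so 36N.
Zone 36 central meridian λ₀ = 6×36 − 183 = 33°; Δλ = -1.3192°.
Transverse Mercator on WGS84 with k₀ = 0.9996 gives E = 370954.513 m, N = 3159140.400 m.

Zone 36N: E 370954.5 m, N 3159140.4 m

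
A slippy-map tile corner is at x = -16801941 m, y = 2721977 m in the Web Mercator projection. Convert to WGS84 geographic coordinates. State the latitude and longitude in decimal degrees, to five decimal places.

R = 6378137 m. λ = x/R = -150.93440403°.
φ = 2·arctan(exp(y/R)) − 90° = 2·arctan(1.53230) − 90° = 23.74180222°.

lat 23.74180°, lon -150.93440°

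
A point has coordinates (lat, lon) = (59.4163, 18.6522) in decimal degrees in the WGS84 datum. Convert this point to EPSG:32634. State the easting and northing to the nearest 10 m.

Zone 34 central meridian λ₀ = 6×34 − 183 = 21°; Δλ = -2.3478°.
Transverse Mercator on WGS84 with k₀ = 0.9996 gives E = 366763.217 m, N = 6588759.314 m.

E 366760 m, N 6588760 m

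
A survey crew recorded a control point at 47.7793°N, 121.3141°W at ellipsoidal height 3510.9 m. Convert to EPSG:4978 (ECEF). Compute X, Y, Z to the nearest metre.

WGS84: a = 6378137 m, e² = 0.006694380; N(φ) = a/√(1−e²sin²φ) = 6389877.721 m.
X = (N+h)·cosφ·cosλ = -2232903.745 m; Y = (N+h)·cosφ·sinλ = -3670446.380 m; Z = (N(1−e²)+h)·sinφ = 4703021.337 m.

X -2232904 m, Y -3670446 m, Z 4703021 m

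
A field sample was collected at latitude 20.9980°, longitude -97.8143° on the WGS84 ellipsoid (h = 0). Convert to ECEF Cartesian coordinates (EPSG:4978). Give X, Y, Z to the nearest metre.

WGS84: a = 6378137 m, e² = 0.006694380; N(φ) = a/√(1−e²sin²φ) = 6380880.049 m.
X = (N+h)·cosφ·cosλ = -809950.296 m; Y = (N+h)·cosφ·sinλ = -5901826.119 m; Z = (N(1−e²)+h)·sinφ = 2271188.291 m.

X -809950 m, Y -5901826 m, Z 2271188 m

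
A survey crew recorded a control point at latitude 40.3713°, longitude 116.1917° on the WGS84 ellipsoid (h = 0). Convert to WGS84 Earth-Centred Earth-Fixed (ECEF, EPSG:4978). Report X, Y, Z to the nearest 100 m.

X -2147800 m, Y 4366500 m, Z 4109500 m

WGS84: a = 6378137 m, e² = 0.006694380; N(φ) = a/√(1−e²sin²φ) = 6387113.137 m.
X = (N+h)·cosφ·cosλ = -2147781.011 m; Y = (N+h)·cosφ·sinλ = 4366463.981 m; Z = (N(1−e²)+h)·sinφ = 4109482.333 m.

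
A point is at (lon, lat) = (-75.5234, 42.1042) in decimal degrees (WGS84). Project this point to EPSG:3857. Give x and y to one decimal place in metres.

x -8407226.4 m, y 5176600.9 m

Web Mercator is spherical with R = a = 6378137 m.
x = R·λ = 6378137 × -1.318131992 = -8407226.431 m.
y = R·ln tan(π/4 + φ/2) = 6378137 × 0.811616449 = 5176600.901 m.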